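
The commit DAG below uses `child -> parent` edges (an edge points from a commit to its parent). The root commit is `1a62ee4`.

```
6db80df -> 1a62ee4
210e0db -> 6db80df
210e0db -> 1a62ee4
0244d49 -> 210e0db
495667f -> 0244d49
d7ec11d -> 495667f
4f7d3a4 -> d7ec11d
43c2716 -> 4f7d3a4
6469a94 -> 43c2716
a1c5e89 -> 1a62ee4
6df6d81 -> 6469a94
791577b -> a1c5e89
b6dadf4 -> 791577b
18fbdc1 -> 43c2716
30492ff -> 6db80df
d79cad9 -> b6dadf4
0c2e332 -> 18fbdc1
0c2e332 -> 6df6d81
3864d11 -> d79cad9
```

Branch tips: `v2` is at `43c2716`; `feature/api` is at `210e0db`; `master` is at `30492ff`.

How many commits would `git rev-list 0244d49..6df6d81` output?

Reachable from 6df6d81: {0244d49, 1a62ee4, 210e0db, 43c2716, 495667f, 4f7d3a4, 6469a94, 6db80df, 6df6d81, d7ec11d}.
Reachable from 0244d49: {0244d49, 1a62ee4, 210e0db, 6db80df}.
In 6df6d81's history but not 0244d49's: {43c2716, 495667f, 4f7d3a4, 6469a94, 6df6d81, d7ec11d} — 6 commits.

6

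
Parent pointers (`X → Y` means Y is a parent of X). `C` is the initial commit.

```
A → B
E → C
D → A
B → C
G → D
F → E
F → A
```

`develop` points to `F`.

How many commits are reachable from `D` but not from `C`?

3

Reachable from D: {A, B, C, D}.
Reachable from C: {C}.
In D's history but not C's: {A, B, D} — 3 commits.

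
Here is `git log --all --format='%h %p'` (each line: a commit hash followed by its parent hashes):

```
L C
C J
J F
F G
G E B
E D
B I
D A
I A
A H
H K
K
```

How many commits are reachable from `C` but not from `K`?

Reachable from C: {A, B, C, D, E, F, G, H, I, J, K}.
Reachable from K: {K}.
In C's history but not K's: {A, B, C, D, E, F, G, H, I, J} — 10 commits.

10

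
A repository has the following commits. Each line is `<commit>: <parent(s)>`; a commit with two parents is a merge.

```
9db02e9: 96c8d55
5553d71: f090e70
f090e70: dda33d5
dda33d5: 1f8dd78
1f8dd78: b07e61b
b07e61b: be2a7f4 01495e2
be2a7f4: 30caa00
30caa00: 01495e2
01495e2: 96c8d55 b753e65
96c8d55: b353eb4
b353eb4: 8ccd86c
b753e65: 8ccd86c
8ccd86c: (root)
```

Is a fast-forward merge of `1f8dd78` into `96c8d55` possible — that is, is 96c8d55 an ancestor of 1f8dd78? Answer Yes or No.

A fast-forward from 96c8d55 to 1f8dd78 is possible iff 96c8d55 is an ancestor of 1f8dd78.
Ancestors of 1f8dd78: {01495e2, 1f8dd78, 30caa00, 8ccd86c, 96c8d55, b07e61b, b353eb4, b753e65, be2a7f4}.
96c8d55 is among them, so fast-forward is possible.

Yes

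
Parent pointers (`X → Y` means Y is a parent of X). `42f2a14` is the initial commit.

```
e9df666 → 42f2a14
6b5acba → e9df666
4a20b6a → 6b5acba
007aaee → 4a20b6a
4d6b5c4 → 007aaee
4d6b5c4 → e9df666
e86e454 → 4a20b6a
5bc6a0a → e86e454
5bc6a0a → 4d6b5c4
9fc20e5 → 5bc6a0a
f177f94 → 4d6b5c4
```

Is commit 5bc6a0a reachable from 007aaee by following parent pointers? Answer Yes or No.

No

Ancestors of 007aaee: {007aaee, 42f2a14, 4a20b6a, 6b5acba, e9df666}.
5bc6a0a is not in that set, so it is not an ancestor of 007aaee.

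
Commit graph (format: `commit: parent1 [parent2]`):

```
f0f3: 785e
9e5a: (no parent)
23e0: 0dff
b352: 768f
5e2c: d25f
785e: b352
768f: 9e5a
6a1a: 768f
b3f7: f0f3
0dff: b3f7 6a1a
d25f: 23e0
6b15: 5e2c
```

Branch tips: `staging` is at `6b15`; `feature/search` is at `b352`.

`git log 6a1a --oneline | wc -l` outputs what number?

Walking parent pointers from 6a1a: reachable set = {6a1a, 768f, 9e5a}.
That is 3 commits.

3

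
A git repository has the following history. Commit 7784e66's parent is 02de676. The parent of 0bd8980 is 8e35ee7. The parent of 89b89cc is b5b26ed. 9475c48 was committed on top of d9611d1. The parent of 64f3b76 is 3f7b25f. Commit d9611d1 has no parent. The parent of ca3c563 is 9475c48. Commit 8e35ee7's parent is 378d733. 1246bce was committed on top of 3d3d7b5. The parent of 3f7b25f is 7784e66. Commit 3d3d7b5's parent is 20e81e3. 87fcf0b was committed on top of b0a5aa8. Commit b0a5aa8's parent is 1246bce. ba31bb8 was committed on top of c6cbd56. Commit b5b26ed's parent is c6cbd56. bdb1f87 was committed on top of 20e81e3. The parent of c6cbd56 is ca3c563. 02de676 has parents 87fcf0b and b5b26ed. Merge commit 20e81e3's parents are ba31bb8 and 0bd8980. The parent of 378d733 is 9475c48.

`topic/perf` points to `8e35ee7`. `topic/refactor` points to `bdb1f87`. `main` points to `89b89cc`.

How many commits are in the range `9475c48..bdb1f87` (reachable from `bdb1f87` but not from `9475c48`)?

Reachable from bdb1f87: {0bd8980, 20e81e3, 378d733, 8e35ee7, 9475c48, ba31bb8, bdb1f87, c6cbd56, ca3c563, d9611d1}.
Reachable from 9475c48: {9475c48, d9611d1}.
In bdb1f87's history but not 9475c48's: {0bd8980, 20e81e3, 378d733, 8e35ee7, ba31bb8, bdb1f87, c6cbd56, ca3c563} — 8 commits.

8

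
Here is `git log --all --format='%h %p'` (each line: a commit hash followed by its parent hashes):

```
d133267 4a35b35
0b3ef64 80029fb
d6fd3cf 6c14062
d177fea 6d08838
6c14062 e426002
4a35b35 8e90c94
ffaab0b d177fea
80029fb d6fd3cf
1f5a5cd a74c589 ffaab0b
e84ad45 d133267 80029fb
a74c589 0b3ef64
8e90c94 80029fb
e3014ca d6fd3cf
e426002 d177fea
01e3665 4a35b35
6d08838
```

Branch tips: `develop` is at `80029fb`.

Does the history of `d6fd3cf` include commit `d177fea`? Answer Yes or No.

Ancestors of d6fd3cf (commits reachable by following parents): {6c14062, 6d08838, d177fea, d6fd3cf, e426002}.
d177fea is in that set, so it is an ancestor of d6fd3cf.

Yes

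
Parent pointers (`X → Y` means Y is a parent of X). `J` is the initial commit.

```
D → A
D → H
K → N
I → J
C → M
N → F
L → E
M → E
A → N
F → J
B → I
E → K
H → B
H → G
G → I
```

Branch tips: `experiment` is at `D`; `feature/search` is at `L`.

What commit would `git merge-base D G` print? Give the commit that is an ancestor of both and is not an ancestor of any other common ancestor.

G

Ancestors of D: {A, B, D, F, G, H, I, J, N}.
Ancestors of G: {G, I, J}.
Common ancestors: {G, I, J}.
Among these, G is not an ancestor of any other common ancestor — it is the merge base.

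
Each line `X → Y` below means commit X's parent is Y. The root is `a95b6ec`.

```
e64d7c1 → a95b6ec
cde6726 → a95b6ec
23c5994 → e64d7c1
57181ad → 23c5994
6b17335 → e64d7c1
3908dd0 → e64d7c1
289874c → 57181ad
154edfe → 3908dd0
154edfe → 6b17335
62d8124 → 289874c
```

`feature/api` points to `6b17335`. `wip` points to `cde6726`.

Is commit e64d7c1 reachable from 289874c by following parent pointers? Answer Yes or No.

Ancestors of 289874c (commits reachable by following parents): {23c5994, 289874c, 57181ad, a95b6ec, e64d7c1}.
e64d7c1 is in that set, so it is an ancestor of 289874c.

Yes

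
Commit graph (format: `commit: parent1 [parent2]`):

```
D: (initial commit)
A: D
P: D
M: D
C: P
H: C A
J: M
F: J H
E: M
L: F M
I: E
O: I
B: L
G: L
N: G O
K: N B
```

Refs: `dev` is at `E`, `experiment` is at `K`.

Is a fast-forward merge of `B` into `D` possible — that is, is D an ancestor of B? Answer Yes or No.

Yes

A fast-forward from D to B is possible iff D is an ancestor of B.
Ancestors of B: {A, B, C, D, F, H, J, L, M, P}.
D is among them, so fast-forward is possible.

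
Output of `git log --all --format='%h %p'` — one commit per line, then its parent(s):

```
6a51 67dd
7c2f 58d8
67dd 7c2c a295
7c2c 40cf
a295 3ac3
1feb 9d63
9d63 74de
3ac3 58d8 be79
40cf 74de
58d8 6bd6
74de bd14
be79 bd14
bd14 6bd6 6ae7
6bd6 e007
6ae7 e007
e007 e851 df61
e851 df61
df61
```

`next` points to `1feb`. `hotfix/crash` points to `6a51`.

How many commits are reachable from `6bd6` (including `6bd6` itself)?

Walking parent pointers from 6bd6: reachable set = {6bd6, df61, e007, e851}.
That is 4 commits.

4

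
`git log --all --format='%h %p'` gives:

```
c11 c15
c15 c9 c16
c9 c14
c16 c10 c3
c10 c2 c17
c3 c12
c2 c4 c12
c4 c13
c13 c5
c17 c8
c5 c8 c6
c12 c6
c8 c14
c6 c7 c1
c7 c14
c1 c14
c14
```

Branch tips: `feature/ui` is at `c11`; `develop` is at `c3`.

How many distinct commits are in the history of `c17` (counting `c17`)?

Walking parent pointers from c17: reachable set = {c14, c17, c8}.
That is 3 commits.

3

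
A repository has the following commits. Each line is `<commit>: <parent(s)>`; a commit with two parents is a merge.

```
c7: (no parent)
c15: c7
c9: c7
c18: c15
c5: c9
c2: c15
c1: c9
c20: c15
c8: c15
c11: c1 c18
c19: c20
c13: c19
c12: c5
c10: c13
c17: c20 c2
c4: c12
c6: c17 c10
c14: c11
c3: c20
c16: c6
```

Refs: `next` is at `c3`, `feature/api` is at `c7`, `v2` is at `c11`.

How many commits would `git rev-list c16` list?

10

Walking parent pointers from c16: reachable set = {c10, c13, c15, c16, c17, c19, c2, c20, c6, c7}.
That is 10 commits.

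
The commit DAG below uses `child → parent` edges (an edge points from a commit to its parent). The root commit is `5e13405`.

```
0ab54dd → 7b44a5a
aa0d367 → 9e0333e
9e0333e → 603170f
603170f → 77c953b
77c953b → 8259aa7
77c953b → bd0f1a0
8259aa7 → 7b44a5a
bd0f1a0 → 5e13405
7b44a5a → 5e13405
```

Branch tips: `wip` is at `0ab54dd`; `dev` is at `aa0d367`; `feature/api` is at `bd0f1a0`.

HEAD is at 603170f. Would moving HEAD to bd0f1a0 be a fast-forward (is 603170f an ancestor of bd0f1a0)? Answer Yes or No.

No

A fast-forward from 603170f to bd0f1a0 is possible iff 603170f is an ancestor of bd0f1a0.
Ancestors of bd0f1a0: {5e13405, bd0f1a0}.
603170f is not among them, so fast-forward is not possible.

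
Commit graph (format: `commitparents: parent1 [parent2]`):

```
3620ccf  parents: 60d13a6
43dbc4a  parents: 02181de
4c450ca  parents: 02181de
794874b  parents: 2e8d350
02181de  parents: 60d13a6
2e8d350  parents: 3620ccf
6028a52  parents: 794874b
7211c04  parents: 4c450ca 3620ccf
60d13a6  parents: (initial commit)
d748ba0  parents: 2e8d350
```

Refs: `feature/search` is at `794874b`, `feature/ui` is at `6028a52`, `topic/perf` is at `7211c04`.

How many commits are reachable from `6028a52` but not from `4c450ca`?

Reachable from 6028a52: {2e8d350, 3620ccf, 6028a52, 60d13a6, 794874b}.
Reachable from 4c450ca: {02181de, 4c450ca, 60d13a6}.
In 6028a52's history but not 4c450ca's: {2e8d350, 3620ccf, 6028a52, 794874b} — 4 commits.

4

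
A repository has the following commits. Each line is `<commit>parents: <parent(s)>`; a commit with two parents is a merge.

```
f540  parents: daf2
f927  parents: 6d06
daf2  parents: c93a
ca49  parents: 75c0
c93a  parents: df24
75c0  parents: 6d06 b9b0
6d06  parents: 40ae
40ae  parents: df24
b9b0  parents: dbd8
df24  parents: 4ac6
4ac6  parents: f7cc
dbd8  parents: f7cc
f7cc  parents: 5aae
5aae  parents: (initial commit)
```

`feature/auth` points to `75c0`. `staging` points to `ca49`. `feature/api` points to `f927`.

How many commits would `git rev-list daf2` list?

6

Walking parent pointers from daf2: reachable set = {4ac6, 5aae, c93a, daf2, df24, f7cc}.
That is 6 commits.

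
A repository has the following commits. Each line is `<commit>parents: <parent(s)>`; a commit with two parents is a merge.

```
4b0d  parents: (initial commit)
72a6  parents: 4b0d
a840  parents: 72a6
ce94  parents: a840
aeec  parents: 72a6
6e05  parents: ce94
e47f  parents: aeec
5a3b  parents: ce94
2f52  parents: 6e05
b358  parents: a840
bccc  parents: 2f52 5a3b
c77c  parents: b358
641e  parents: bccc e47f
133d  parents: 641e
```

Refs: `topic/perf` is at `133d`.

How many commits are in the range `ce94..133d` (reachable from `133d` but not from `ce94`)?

8

Reachable from 133d: {133d, 2f52, 4b0d, 5a3b, 641e, 6e05, 72a6, a840, aeec, bccc, ce94, e47f}.
Reachable from ce94: {4b0d, 72a6, a840, ce94}.
In 133d's history but not ce94's: {133d, 2f52, 5a3b, 641e, 6e05, aeec, bccc, e47f} — 8 commits.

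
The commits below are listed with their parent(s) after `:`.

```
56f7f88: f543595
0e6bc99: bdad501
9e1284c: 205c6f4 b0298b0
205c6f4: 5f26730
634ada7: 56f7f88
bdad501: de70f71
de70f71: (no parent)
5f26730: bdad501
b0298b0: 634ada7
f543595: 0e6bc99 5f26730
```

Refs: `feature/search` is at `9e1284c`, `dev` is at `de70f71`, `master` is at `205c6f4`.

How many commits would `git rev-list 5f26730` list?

3

Walking parent pointers from 5f26730: reachable set = {5f26730, bdad501, de70f71}.
That is 3 commits.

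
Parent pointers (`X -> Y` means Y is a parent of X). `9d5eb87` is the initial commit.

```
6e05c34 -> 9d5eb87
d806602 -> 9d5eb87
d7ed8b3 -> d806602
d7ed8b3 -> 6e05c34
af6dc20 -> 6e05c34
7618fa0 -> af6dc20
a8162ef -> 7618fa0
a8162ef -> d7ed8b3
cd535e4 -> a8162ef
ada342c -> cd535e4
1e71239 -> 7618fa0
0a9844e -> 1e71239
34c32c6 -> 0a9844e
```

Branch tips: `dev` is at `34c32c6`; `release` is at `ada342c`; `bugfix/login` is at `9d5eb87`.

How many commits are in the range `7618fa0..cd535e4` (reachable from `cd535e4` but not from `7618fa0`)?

4

Reachable from cd535e4: {6e05c34, 7618fa0, 9d5eb87, a8162ef, af6dc20, cd535e4, d7ed8b3, d806602}.
Reachable from 7618fa0: {6e05c34, 7618fa0, 9d5eb87, af6dc20}.
In cd535e4's history but not 7618fa0's: {a8162ef, cd535e4, d7ed8b3, d806602} — 4 commits.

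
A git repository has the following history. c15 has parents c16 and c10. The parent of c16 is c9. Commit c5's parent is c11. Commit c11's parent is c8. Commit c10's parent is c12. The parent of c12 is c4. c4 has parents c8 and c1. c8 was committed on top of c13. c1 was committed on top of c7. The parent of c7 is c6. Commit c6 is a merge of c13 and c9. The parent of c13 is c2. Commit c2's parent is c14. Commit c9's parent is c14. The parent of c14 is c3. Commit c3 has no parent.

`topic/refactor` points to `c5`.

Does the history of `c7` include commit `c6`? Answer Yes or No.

Yes

Ancestors of c7 (commits reachable by following parents): {c13, c14, c2, c3, c6, c7, c9}.
c6 is in that set, so it is an ancestor of c7.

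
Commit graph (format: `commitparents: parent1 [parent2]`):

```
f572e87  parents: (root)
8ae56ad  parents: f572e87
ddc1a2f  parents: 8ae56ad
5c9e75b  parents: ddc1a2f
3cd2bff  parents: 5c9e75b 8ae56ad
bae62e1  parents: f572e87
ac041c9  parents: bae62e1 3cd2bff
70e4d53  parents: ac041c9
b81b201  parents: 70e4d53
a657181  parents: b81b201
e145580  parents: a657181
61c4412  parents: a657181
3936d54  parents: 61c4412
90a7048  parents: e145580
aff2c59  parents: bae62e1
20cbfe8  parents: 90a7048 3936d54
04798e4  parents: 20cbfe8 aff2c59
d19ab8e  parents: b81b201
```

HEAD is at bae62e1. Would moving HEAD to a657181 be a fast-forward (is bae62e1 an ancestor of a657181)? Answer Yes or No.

A fast-forward from bae62e1 to a657181 is possible iff bae62e1 is an ancestor of a657181.
Ancestors of a657181: {3cd2bff, 5c9e75b, 70e4d53, 8ae56ad, a657181, ac041c9, b81b201, bae62e1, ddc1a2f, f572e87}.
bae62e1 is among them, so fast-forward is possible.

Yes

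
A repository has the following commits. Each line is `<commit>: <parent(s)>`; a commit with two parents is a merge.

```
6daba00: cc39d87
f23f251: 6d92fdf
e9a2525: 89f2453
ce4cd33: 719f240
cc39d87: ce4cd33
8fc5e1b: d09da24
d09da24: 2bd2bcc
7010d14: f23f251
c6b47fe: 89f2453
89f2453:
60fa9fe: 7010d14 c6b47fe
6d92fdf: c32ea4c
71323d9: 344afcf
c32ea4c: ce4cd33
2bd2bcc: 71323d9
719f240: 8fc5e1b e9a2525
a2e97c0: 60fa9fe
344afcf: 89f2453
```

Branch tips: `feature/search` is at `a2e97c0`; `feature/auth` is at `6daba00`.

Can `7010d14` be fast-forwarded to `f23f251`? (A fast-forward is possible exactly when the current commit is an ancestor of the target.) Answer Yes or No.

No

A fast-forward from 7010d14 to f23f251 is possible iff 7010d14 is an ancestor of f23f251.
Ancestors of f23f251: {2bd2bcc, 344afcf, 6d92fdf, 71323d9, 719f240, 89f2453, 8fc5e1b, c32ea4c, ce4cd33, d09da24, e9a2525, f23f251}.
7010d14 is not among them, so fast-forward is not possible.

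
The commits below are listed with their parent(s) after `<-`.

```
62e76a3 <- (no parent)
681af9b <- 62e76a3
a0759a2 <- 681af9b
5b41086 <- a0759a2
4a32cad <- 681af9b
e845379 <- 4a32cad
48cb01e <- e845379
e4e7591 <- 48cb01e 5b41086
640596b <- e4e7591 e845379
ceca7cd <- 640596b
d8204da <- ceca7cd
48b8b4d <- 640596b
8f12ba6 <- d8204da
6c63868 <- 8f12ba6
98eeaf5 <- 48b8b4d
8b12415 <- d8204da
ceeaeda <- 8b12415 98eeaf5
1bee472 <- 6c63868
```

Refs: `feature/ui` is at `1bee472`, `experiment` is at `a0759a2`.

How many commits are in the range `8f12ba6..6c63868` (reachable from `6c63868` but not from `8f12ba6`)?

Reachable from 6c63868: {48cb01e, 4a32cad, 5b41086, 62e76a3, 640596b, 681af9b, 6c63868, 8f12ba6, a0759a2, ceca7cd, d8204da, e4e7591, e845379}.
Reachable from 8f12ba6: {48cb01e, 4a32cad, 5b41086, 62e76a3, 640596b, 681af9b, 8f12ba6, a0759a2, ceca7cd, d8204da, e4e7591, e845379}.
In 6c63868's history but not 8f12ba6's: {6c63868} — 1 commit.

1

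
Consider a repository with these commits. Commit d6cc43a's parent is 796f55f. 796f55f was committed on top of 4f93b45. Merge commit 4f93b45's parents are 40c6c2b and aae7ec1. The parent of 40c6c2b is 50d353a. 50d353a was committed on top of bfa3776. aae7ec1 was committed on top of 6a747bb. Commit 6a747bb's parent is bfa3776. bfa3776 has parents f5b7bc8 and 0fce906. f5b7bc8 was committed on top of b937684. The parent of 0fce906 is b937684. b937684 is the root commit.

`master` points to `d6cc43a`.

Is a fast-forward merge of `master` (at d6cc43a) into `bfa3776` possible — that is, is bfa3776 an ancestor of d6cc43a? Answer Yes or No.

A fast-forward from bfa3776 to d6cc43a is possible iff bfa3776 is an ancestor of d6cc43a.
Ancestors of d6cc43a: {0fce906, 40c6c2b, 4f93b45, 50d353a, 6a747bb, 796f55f, aae7ec1, b937684, bfa3776, d6cc43a, f5b7bc8}.
bfa3776 is among them, so fast-forward is possible.

Yes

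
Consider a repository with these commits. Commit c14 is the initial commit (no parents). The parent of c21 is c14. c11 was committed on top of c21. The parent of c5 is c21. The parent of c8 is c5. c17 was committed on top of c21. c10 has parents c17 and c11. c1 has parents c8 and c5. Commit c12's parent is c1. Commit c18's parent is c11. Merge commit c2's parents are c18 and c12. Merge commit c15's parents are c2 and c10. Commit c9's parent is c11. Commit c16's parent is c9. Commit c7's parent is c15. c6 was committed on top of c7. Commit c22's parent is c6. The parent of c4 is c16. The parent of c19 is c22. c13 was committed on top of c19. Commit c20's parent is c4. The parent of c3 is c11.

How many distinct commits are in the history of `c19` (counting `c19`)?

Walking parent pointers from c19: reachable set = {c1, c10, c11, c12, c14, c15, c17, c18, c19, c2, c21, c22, c5, c6, c7, c8}.
That is 16 commits.

16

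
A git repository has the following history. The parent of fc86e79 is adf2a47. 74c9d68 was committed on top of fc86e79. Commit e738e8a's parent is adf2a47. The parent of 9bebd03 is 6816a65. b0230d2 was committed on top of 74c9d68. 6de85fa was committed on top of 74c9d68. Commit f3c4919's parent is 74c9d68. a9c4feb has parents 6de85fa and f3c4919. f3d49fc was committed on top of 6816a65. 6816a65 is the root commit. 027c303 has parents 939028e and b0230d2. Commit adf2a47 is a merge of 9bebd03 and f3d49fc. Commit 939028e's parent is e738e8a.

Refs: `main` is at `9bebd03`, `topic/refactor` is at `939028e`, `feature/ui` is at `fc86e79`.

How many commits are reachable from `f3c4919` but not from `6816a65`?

Reachable from f3c4919: {6816a65, 74c9d68, 9bebd03, adf2a47, f3c4919, f3d49fc, fc86e79}.
Reachable from 6816a65: {6816a65}.
In f3c4919's history but not 6816a65's: {74c9d68, 9bebd03, adf2a47, f3c4919, f3d49fc, fc86e79} — 6 commits.

6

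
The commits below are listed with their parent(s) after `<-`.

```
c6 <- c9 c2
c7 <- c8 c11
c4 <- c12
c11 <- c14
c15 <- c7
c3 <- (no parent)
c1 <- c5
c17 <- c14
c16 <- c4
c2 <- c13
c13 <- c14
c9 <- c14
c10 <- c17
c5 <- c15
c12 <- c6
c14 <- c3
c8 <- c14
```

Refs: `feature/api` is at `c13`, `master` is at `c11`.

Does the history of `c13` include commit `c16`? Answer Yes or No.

Ancestors of c13: {c13, c14, c3}.
c16 is not in that set, so it is not an ancestor of c13.

No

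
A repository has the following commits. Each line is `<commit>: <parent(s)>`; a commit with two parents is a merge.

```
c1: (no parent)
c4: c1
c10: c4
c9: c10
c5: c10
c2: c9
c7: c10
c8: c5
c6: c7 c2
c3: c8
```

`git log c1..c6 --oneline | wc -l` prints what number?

Reachable from c6: {c1, c10, c2, c4, c6, c7, c9}.
Reachable from c1: {c1}.
In c6's history but not c1's: {c10, c2, c4, c6, c7, c9} — 6 commits.

6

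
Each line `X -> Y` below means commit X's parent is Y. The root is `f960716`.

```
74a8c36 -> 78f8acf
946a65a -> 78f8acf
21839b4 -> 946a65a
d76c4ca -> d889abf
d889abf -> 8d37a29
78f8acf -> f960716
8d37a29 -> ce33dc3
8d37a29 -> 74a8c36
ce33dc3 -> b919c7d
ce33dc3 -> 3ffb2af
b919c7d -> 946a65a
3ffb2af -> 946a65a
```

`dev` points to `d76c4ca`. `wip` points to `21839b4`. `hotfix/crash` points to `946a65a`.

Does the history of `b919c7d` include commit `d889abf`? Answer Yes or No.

Ancestors of b919c7d: {78f8acf, 946a65a, b919c7d, f960716}.
d889abf is not in that set, so it is not an ancestor of b919c7d.

No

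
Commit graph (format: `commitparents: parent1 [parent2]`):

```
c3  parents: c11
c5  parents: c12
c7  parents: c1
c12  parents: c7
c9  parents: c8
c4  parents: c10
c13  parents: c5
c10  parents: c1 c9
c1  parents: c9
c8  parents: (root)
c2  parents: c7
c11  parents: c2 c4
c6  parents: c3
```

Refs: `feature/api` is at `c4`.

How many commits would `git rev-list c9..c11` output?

6

Reachable from c11: {c1, c10, c11, c2, c4, c7, c8, c9}.
Reachable from c9: {c8, c9}.
In c11's history but not c9's: {c1, c10, c11, c2, c4, c7} — 6 commits.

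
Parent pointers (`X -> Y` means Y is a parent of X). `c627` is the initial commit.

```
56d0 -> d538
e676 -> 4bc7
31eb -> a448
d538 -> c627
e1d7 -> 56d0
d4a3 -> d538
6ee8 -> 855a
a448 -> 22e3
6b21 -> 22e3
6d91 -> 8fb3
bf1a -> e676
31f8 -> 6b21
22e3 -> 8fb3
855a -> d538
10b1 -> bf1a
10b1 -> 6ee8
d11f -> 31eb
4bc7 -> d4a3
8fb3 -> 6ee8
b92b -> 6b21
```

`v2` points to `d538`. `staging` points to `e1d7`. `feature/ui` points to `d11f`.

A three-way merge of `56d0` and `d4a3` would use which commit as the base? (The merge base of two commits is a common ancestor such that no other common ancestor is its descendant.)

Ancestors of 56d0: {56d0, c627, d538}.
Ancestors of d4a3: {c627, d4a3, d538}.
Common ancestors: {c627, d538}.
Among these, d538 is not an ancestor of any other common ancestor — it is the merge base.

d538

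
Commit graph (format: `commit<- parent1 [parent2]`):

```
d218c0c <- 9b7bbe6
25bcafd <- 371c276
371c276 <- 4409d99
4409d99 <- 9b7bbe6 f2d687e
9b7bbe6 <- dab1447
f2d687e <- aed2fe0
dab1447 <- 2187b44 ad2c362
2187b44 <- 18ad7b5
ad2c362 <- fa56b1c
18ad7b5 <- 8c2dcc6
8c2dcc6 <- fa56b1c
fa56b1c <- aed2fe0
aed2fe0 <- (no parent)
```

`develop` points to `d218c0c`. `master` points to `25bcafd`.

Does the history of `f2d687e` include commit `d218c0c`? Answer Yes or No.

No

Ancestors of f2d687e: {aed2fe0, f2d687e}.
d218c0c is not in that set, so it is not an ancestor of f2d687e.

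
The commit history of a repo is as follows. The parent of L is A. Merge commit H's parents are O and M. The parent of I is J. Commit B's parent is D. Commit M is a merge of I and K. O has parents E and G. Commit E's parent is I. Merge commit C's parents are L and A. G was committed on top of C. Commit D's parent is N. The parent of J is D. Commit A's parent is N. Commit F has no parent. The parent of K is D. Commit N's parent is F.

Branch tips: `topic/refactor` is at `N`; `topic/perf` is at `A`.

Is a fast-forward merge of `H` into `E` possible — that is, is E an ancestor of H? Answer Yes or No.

Yes

A fast-forward from E to H is possible iff E is an ancestor of H.
Ancestors of H: {A, C, D, E, F, G, H, I, J, K, L, M, N, O}.
E is among them, so fast-forward is possible.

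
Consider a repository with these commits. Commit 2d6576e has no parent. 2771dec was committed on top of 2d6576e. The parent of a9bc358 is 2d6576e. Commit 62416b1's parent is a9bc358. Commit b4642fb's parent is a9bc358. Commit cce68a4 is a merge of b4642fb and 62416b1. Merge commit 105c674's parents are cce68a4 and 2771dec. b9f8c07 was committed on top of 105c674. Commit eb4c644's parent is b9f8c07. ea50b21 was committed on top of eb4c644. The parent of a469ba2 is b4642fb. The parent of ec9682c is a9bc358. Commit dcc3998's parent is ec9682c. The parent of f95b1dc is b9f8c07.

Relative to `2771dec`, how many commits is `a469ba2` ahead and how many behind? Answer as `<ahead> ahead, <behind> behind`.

Reachable from a469ba2: {2d6576e, a469ba2, a9bc358, b4642fb}.
Reachable from 2771dec: {2771dec, 2d6576e}.
Only in a469ba2's history (ahead): {a469ba2, a9bc358, b4642fb} — 3.
Only in 2771dec's history (behind): {2771dec} — 1.

3 ahead, 1 behind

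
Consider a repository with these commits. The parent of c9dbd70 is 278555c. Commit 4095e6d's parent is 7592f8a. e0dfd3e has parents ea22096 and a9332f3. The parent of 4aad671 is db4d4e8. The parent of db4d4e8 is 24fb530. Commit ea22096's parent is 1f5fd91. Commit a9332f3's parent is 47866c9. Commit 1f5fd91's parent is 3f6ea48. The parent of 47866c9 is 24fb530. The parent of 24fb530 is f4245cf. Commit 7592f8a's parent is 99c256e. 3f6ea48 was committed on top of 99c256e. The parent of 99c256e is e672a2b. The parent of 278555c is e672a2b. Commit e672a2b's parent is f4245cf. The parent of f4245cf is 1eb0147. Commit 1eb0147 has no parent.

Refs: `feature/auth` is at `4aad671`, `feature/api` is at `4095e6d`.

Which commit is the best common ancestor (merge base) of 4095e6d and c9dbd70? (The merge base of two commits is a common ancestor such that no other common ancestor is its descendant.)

e672a2b

Ancestors of 4095e6d: {1eb0147, 4095e6d, 7592f8a, 99c256e, e672a2b, f4245cf}.
Ancestors of c9dbd70: {1eb0147, 278555c, c9dbd70, e672a2b, f4245cf}.
Common ancestors: {1eb0147, e672a2b, f4245cf}.
Among these, e672a2b is not an ancestor of any other common ancestor — it is the merge base.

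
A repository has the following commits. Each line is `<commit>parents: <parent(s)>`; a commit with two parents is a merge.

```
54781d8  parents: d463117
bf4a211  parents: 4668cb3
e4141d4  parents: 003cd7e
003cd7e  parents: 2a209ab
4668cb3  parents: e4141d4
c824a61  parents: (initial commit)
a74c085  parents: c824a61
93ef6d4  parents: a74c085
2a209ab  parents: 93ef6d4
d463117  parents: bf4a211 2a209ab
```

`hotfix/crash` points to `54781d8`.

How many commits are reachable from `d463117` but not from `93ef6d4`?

Reachable from d463117: {003cd7e, 2a209ab, 4668cb3, 93ef6d4, a74c085, bf4a211, c824a61, d463117, e4141d4}.
Reachable from 93ef6d4: {93ef6d4, a74c085, c824a61}.
In d463117's history but not 93ef6d4's: {003cd7e, 2a209ab, 4668cb3, bf4a211, d463117, e4141d4} — 6 commits.

6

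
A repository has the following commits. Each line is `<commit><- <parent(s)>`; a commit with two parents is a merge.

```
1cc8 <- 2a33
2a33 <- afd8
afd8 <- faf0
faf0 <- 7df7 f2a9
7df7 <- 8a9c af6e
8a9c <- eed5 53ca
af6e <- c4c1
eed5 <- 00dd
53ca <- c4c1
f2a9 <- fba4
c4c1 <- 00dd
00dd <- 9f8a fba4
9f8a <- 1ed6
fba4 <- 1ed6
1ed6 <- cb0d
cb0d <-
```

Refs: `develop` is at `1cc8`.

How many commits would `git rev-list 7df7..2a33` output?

Reachable from 2a33: {00dd, 1ed6, 2a33, 53ca, 7df7, 8a9c, 9f8a, af6e, afd8, c4c1, cb0d, eed5, f2a9, faf0, fba4}.
Reachable from 7df7: {00dd, 1ed6, 53ca, 7df7, 8a9c, 9f8a, af6e, c4c1, cb0d, eed5, fba4}.
In 2a33's history but not 7df7's: {2a33, afd8, f2a9, faf0} — 4 commits.

4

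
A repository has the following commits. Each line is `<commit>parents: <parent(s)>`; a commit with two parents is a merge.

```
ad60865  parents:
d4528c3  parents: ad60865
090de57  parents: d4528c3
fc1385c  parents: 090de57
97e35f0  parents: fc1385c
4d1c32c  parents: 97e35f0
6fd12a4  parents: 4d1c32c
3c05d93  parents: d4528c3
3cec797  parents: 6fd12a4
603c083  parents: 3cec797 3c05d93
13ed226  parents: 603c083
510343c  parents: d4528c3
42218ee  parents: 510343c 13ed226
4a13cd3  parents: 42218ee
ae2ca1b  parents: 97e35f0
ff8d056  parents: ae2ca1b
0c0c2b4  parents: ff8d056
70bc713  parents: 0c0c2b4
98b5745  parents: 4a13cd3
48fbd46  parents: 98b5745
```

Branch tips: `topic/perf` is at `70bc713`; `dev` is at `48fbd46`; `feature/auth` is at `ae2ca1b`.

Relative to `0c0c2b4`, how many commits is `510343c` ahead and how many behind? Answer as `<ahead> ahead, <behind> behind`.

1 ahead, 6 behind

Reachable from 510343c: {510343c, ad60865, d4528c3}.
Reachable from 0c0c2b4: {090de57, 0c0c2b4, 97e35f0, ad60865, ae2ca1b, d4528c3, fc1385c, ff8d056}.
Only in 510343c's history (ahead): {510343c} — 1.
Only in 0c0c2b4's history (behind): {090de57, 0c0c2b4, 97e35f0, ae2ca1b, fc1385c, ff8d056} — 6.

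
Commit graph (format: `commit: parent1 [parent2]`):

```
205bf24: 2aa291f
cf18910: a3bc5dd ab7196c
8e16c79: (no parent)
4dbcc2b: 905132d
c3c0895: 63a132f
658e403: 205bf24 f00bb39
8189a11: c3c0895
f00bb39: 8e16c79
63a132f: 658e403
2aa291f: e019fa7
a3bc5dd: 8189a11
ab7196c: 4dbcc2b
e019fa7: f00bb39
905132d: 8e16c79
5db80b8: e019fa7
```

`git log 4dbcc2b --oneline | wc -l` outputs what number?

Walking parent pointers from 4dbcc2b: reachable set = {4dbcc2b, 8e16c79, 905132d}.
That is 3 commits.

3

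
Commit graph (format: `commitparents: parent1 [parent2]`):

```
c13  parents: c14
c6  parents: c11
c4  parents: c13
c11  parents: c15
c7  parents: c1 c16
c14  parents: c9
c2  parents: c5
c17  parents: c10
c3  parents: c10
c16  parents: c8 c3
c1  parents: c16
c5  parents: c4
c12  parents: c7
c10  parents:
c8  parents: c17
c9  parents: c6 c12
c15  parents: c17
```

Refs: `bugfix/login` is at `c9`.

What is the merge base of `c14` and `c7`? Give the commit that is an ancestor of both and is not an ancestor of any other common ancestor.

Ancestors of c14: {c1, c10, c11, c12, c14, c15, c16, c17, c3, c6, c7, c8, c9}.
Ancestors of c7: {c1, c10, c16, c17, c3, c7, c8}.
Common ancestors: {c1, c10, c16, c17, c3, c7, c8}.
Among these, c7 is not an ancestor of any other common ancestor — it is the merge base.

c7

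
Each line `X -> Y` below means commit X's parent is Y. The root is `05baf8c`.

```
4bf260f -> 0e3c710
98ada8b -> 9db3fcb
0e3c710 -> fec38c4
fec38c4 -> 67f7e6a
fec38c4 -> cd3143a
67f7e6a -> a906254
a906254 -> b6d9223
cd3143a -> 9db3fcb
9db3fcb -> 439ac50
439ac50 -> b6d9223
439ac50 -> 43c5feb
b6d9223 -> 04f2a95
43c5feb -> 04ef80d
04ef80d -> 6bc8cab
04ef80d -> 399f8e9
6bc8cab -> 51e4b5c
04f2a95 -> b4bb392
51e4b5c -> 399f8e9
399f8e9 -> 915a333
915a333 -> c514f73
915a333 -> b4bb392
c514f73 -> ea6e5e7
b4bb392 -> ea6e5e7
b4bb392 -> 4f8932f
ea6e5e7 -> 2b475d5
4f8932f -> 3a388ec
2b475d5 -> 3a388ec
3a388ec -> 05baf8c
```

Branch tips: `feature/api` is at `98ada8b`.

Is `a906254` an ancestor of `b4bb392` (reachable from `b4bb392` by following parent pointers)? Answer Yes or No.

No

Ancestors of b4bb392: {05baf8c, 2b475d5, 3a388ec, 4f8932f, b4bb392, ea6e5e7}.
a906254 is not in that set, so it is not an ancestor of b4bb392.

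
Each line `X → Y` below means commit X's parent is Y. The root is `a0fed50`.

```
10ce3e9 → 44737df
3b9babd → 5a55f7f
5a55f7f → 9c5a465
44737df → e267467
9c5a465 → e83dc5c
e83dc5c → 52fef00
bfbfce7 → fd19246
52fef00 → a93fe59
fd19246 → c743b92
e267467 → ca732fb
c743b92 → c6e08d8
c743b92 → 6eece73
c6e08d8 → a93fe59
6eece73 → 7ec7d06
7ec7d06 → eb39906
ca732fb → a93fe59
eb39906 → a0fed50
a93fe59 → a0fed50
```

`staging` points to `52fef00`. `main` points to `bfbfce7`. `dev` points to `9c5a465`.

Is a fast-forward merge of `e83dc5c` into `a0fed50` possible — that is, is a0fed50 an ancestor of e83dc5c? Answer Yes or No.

A fast-forward from a0fed50 to e83dc5c is possible iff a0fed50 is an ancestor of e83dc5c.
Ancestors of e83dc5c: {52fef00, a0fed50, a93fe59, e83dc5c}.
a0fed50 is among them, so fast-forward is possible.

Yes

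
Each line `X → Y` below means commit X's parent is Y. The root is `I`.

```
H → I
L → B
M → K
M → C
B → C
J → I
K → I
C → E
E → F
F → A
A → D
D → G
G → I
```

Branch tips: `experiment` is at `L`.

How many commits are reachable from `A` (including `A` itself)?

4

Walking parent pointers from A: reachable set = {A, D, G, I}.
That is 4 commits.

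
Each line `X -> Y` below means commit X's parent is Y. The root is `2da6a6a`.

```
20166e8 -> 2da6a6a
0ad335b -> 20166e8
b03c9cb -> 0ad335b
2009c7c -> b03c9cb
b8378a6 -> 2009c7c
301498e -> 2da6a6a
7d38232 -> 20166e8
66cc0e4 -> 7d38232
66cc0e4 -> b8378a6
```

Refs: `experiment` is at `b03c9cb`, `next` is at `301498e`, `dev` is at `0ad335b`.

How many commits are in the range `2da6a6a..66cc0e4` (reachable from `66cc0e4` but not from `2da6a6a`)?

Reachable from 66cc0e4: {0ad335b, 2009c7c, 20166e8, 2da6a6a, 66cc0e4, 7d38232, b03c9cb, b8378a6}.
Reachable from 2da6a6a: {2da6a6a}.
In 66cc0e4's history but not 2da6a6a's: {0ad335b, 2009c7c, 20166e8, 66cc0e4, 7d38232, b03c9cb, b8378a6} — 7 commits.

7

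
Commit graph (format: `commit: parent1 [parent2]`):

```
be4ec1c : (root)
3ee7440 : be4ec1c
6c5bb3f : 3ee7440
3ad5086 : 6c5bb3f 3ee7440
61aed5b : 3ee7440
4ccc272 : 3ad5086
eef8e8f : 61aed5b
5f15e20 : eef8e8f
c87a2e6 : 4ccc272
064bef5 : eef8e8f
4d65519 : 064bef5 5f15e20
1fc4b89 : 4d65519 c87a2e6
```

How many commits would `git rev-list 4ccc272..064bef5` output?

3

Reachable from 064bef5: {064bef5, 3ee7440, 61aed5b, be4ec1c, eef8e8f}.
Reachable from 4ccc272: {3ad5086, 3ee7440, 4ccc272, 6c5bb3f, be4ec1c}.
In 064bef5's history but not 4ccc272's: {064bef5, 61aed5b, eef8e8f} — 3 commits.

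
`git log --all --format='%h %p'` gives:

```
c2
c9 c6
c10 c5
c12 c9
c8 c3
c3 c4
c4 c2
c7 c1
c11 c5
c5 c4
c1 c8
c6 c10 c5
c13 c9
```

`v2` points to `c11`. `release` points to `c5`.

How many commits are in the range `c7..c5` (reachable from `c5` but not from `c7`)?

Reachable from c5: {c2, c4, c5}.
Reachable from c7: {c1, c2, c3, c4, c7, c8}.
In c5's history but not c7's: {c5} — 1 commit.

1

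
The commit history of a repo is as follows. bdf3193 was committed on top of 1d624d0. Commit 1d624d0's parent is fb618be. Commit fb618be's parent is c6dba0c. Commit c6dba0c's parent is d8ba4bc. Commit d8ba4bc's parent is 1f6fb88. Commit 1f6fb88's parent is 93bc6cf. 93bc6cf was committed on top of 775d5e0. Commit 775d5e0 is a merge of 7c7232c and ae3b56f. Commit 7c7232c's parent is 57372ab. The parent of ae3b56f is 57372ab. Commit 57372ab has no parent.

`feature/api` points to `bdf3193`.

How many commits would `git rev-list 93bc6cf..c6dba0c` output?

Reachable from c6dba0c: {1f6fb88, 57372ab, 775d5e0, 7c7232c, 93bc6cf, ae3b56f, c6dba0c, d8ba4bc}.
Reachable from 93bc6cf: {57372ab, 775d5e0, 7c7232c, 93bc6cf, ae3b56f}.
In c6dba0c's history but not 93bc6cf's: {1f6fb88, c6dba0c, d8ba4bc} — 3 commits.

3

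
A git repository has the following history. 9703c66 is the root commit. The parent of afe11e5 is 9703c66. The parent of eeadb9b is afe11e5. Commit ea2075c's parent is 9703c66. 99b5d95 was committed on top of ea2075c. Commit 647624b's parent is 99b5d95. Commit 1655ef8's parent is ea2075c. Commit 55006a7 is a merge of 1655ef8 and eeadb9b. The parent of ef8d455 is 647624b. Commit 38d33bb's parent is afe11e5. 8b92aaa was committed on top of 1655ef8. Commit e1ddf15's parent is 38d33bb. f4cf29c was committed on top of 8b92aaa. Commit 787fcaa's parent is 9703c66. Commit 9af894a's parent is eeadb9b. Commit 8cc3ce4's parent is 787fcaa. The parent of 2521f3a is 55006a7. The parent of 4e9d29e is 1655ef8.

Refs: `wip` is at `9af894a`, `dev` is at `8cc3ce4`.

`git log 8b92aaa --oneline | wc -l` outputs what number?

Walking parent pointers from 8b92aaa: reachable set = {1655ef8, 8b92aaa, 9703c66, ea2075c}.
That is 4 commits.

4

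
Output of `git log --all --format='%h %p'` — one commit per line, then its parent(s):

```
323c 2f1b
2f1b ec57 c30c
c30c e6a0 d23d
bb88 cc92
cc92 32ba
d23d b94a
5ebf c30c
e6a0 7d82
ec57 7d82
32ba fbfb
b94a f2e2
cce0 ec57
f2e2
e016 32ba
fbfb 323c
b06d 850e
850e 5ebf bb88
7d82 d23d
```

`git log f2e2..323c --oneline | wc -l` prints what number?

8

Reachable from 323c: {2f1b, 323c, 7d82, b94a, c30c, d23d, e6a0, ec57, f2e2}.
Reachable from f2e2: {f2e2}.
In 323c's history but not f2e2's: {2f1b, 323c, 7d82, b94a, c30c, d23d, e6a0, ec57} — 8 commits.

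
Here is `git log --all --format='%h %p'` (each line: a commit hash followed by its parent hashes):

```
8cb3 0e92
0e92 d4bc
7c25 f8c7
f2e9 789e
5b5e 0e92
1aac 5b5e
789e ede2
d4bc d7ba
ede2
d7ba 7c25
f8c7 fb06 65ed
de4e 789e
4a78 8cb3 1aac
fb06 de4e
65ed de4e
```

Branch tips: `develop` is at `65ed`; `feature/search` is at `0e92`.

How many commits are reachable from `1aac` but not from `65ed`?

8

Reachable from 1aac: {0e92, 1aac, 5b5e, 65ed, 789e, 7c25, d4bc, d7ba, de4e, ede2, f8c7, fb06}.
Reachable from 65ed: {65ed, 789e, de4e, ede2}.
In 1aac's history but not 65ed's: {0e92, 1aac, 5b5e, 7c25, d4bc, d7ba, f8c7, fb06} — 8 commits.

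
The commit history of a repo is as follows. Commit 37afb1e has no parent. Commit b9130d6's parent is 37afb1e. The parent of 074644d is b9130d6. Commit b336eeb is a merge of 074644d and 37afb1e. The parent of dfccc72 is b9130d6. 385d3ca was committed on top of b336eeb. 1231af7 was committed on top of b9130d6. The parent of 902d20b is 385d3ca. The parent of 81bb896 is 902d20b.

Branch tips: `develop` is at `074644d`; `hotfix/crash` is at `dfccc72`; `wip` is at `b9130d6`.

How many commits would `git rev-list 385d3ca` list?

Walking parent pointers from 385d3ca: reachable set = {074644d, 37afb1e, 385d3ca, b336eeb, b9130d6}.
That is 5 commits.

5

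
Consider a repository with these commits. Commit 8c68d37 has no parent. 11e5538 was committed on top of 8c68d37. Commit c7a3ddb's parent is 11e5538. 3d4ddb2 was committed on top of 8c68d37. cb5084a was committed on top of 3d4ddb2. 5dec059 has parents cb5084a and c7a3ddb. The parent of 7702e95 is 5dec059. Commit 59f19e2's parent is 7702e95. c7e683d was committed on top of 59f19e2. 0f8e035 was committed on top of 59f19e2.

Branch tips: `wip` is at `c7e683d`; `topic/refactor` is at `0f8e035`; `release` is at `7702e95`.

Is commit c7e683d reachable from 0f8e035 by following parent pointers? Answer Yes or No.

No

Ancestors of 0f8e035: {0f8e035, 11e5538, 3d4ddb2, 59f19e2, 5dec059, 7702e95, 8c68d37, c7a3ddb, cb5084a}.
c7e683d is not in that set, so it is not an ancestor of 0f8e035.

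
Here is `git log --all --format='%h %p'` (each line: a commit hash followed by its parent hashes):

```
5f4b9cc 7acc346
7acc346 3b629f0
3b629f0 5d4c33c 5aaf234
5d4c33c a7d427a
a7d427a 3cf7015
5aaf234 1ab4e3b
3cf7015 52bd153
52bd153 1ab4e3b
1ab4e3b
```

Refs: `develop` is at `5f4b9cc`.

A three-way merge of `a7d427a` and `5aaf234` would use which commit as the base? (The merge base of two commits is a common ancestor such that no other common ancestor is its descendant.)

1ab4e3b

Ancestors of a7d427a: {1ab4e3b, 3cf7015, 52bd153, a7d427a}.
Ancestors of 5aaf234: {1ab4e3b, 5aaf234}.
Common ancestors: {1ab4e3b}.
The only common ancestor is 1ab4e3b, so it is the merge base.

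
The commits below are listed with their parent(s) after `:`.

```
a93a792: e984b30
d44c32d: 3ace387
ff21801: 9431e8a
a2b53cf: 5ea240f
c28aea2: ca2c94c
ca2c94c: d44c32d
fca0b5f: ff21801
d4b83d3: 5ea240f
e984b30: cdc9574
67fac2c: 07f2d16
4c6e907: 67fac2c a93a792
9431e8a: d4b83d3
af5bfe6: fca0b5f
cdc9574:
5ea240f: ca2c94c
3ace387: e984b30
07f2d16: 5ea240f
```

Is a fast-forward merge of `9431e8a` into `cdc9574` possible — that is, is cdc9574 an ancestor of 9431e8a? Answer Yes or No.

A fast-forward from cdc9574 to 9431e8a is possible iff cdc9574 is an ancestor of 9431e8a.
Ancestors of 9431e8a: {3ace387, 5ea240f, 9431e8a, ca2c94c, cdc9574, d44c32d, d4b83d3, e984b30}.
cdc9574 is among them, so fast-forward is possible.

Yes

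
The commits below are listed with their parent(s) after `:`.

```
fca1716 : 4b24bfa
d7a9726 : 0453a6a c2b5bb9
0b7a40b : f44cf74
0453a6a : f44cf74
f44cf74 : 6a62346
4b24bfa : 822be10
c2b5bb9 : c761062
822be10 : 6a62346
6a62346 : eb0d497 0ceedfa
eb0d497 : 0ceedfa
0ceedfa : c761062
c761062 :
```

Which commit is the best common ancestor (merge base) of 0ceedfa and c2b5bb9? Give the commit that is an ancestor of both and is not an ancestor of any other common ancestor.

Ancestors of 0ceedfa: {0ceedfa, c761062}.
Ancestors of c2b5bb9: {c2b5bb9, c761062}.
Common ancestors: {c761062}.
The only common ancestor is c761062, so it is the merge base.

c761062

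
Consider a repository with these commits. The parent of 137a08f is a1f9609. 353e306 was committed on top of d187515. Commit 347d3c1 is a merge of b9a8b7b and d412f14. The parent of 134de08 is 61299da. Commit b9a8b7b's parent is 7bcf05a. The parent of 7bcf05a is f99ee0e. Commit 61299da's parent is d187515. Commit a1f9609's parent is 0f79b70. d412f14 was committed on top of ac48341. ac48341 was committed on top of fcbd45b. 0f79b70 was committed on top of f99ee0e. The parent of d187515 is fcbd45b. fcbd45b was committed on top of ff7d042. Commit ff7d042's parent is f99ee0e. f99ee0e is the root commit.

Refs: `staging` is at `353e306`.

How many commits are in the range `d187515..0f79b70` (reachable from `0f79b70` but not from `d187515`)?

Reachable from 0f79b70: {0f79b70, f99ee0e}.
Reachable from d187515: {d187515, f99ee0e, fcbd45b, ff7d042}.
In 0f79b70's history but not d187515's: {0f79b70} — 1 commit.

1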